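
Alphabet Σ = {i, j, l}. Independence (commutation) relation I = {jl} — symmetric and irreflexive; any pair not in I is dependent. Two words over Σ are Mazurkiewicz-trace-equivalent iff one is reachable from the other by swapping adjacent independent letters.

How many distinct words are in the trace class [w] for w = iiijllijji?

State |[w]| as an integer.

piece 0:i — minimal
piece 1:i rests on {0:i}
piece 2:i rests on {1:i}
piece 3:j rests on {2:i}
piece 4:l rests on {2:i}
piece 5:l rests on {4:l}
piece 6:i rests on {3:j, 5:l}
piece 7:j rests on {6:i}
piece 8:j rests on {7:j}
piece 9:i rests on {8:j}
minimal pieces: {0:i}
ways to finish when only these pieces remain (= sum over removing one remaining piece with nothing left below it):
  1 left: {9}→1
  2 left: {8,9}→1
  3 left: {7,8,9}→1
  4 left: {6,7,8,9}→1
  5 left: {3,6,7,8,9}→1  {5,6,7,8,9}→1
  6 left: {3,5,6,7,8,9}→2  {4,5,6,7,8,9}→1
  7 left: {3,4,5,6,7,8,9}→3
  8 left: {2,3,4,5,6,7,8,9}→3
  placing 0:i first → 3 extensions

3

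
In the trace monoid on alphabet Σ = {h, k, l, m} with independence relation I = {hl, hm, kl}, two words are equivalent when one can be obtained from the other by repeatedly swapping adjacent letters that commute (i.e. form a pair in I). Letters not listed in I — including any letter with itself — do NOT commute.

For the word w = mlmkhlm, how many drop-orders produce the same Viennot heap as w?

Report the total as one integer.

drop 0:m onto floor
drop 1:l onto {0:m}
drop 2:m onto {1:l}
drop 3:k onto {2:m}
drop 4:h onto {3:k}
drop 5:l onto {2:m}
drop 6:m onto {3:k, 5:l}
ground layer = {0:m}
drop-orders for the pieces not yet dropped (sum over which currently-grounded one goes next):
  1 to go: {4} 1  {6} 1
  2 to go: {4,6} 2  {5,6} 1
  3 to go: {3,4,6} 2  {4,5,6} 3
  4 to go: {3,4,5,6} 5
  5 to go: {2,3,4,5,6} 5
  if 0:m drops first: 5 orders

5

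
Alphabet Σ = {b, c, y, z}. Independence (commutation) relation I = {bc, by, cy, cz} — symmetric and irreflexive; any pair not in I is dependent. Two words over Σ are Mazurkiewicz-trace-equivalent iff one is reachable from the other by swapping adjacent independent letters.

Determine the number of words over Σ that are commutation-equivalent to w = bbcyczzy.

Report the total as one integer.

piece 0:b — minimal
piece 1:b rests on {0:b}
piece 2:c — minimal
piece 3:y — minimal
piece 4:c rests on {2:c}
piece 5:z rests on {1:b, 3:y}
piece 6:z rests on {5:z}
piece 7:y rests on {6:z}
minimal pieces: {0:b, 2:c, 3:y}
ways to finish when only these pieces remain (= sum over removing one remaining piece with nothing left below it):
  1 left: {4}→1  {7}→1
  2 left: {2,4}→1  {4,7}→2  {6,7}→1
  3 left: {2,4,7}→3  {4,6,7}→3  {5,6,7}→1
  4 left: {1,5,6,7}→1  {2,4,6,7}→6  {3,5,6,7}→1  {4,5,6,7}→4
  5 left: {0,1,5,6,7}→1  {1,3,5,6,7}→2  {1,4,5,6,7}→5  {2,4,5,6,7}→10  {3,4,5,6,7}→5
  6 left: {0,1,3,5,6,7}→3  {0,1,4,5,6,7}→6  {1,2,4,5,6,7}→15  {1,3,4,5,6,7}→12  {2,3,4,5,6,7}→15
  placing 0:b first → 42 extensions
  placing 2:c first → 21 extensions
  placing 3:y first → 21 extensions
total linear extensions = 84

84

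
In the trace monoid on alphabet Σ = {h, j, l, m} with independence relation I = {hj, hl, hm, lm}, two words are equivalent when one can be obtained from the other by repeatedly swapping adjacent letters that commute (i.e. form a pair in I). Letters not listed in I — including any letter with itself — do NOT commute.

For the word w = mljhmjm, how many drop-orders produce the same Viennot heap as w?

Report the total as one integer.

#0=m has no predecessor
#1=l has no predecessor
#2=j depends on [0:m, 1:l]
#3=h has no predecessor
#4=m depends on [2:j]
#5=j depends on [4:m]
#6=m depends on [5:j]
sources: [0:m, 1:l, 3:h]
N(rest) = Σ N(rest − s) over sources s of rest; N(one piece) = 1:
  size 1 → [3]=1  [6]=1
  size 2 → [3,6]=2  [5,6]=1
  size 3 → [3,5,6]=3  [4,5,6]=1
  size 4 → [2,4,5,6]=1  [3,4,5,6]=4
  size 5 → [0,2,4,5,6]=1  [1,2,4,5,6]=1  [2,3,4,5,6]=5
  first=0(m) contributes 6
  first=1(l) contributes 6
  first=3(h) contributes 2
|[w]| = 14

14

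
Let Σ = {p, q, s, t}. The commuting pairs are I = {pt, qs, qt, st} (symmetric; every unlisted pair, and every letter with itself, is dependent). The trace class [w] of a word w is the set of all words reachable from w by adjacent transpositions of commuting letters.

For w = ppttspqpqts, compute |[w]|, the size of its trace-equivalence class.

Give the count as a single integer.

drop 0:p onto floor
drop 1:p onto {0:p}
drop 2:t onto floor
drop 3:t onto {2:t}
drop 4:s onto {1:p}
drop 5:p onto {4:s}
drop 6:q onto {5:p}
drop 7:p onto {6:q}
drop 8:q onto {7:p}
drop 9:t onto {3:t}
drop 10:s onto {7:p}
ground layer = {0:p, 2:t}
drop-orders for the pieces not yet dropped (sum over which currently-grounded one goes next):
  1 to go: {8} 1  {9} 1  {10} 1
  2 to go: {3,9} 1  {8,9} 2  {8,10} 2  {9,10} 2
  3 to go: {2,3,9} 1  {3,8,9} 3  {3,9,10} 3  {7,8,10} 2  {8,9,10} 6
  4 to go: {2,3,8,9} 4  {2,3,9,10} 4  {3,8,9,10} 12  {6,7,8,10} 2  {7,8,9,10} 8
  5 to go: {2,3,8,9,10} 20  {3,7,8,9,10} 20  {5,6,7,8,10} 2  {6,7,8,9,10} 10
  6 to go: {2,3,7,8,9,10} 40  {3,6,7,8,9,10} 30  {4,5,6,7,8,10} 2  {5,6,7,8,9,10} 12
  7 to go: {1,4,5,6,7,8,10} 2  {2,3,6,7,8,9,10} 70  {3,5,6,7,8,9,10} 42  {4,5,6,7,8,9,10} 14
  8 to go: {0,1,4,5,6,7,8,10} 2  {1,4,5,6,7,8,9,10} 16  {2,3,5,6,7,8,9,10} 112  {3,4,5,6,7,8,9,10} 56
  9 to go: {0,1,4,5,6,7,8,9,10} 18  {1,3,4,5,6,7,8,9,10} 72  {2,3,4,5,6,7,8,9,10} 168
  if 0:p drops first: 240 orders
  if 2:t drops first: 90 orders
heap linearizations: 330

330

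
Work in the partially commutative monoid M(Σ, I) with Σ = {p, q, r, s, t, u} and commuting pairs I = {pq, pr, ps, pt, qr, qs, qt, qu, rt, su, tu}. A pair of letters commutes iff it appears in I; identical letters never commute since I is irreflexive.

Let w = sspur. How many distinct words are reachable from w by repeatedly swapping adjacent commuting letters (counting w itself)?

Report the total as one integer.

6

drop 0:s onto floor
drop 1:s onto {0:s}
drop 2:p onto floor
drop 3:u onto {2:p}
drop 4:r onto {1:s, 3:u}
ground layer = {0:s, 2:p}
drop-orders for the pieces not yet dropped (sum over which currently-grounded one goes next):
  1 to go: {4} 1
  2 to go: {1,4} 1  {3,4} 1
  3 to go: {0,1,4} 1  {1,3,4} 2  {2,3,4} 1
  if 0:s drops first: 3 orders
  if 2:p drops first: 3 orders
heap linearizations: 6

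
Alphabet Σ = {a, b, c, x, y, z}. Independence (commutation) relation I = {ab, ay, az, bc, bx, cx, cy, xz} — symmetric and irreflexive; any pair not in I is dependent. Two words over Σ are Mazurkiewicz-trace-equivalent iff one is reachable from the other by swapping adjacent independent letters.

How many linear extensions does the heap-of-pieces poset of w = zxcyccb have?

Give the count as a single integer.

drop 0:z onto floor
drop 1:x onto floor
drop 2:c onto {0:z}
drop 3:y onto {0:z, 1:x}
drop 4:c onto {2:c}
drop 5:c onto {4:c}
drop 6:b onto {3:y}
ground layer = {0:z, 1:x}
drop-orders for the pieces not yet dropped (sum over which currently-grounded one goes next):
  1 to go: {5} 1  {6} 1
  2 to go: {3,6} 1  {4,5} 1  {5,6} 2
  3 to go: {1,3,6} 1  {2,4,5} 1  {3,5,6} 3  {4,5,6} 3
  4 to go: {1,3,5,6} 4  {2,4,5,6} 4  {3,4,5,6} 6
  5 to go: {1,3,4,5,6} 10  {2,3,4,5,6} 10
  if 0:z drops first: 20 orders
  if 1:x drops first: 10 orders
heap linearizations: 30

30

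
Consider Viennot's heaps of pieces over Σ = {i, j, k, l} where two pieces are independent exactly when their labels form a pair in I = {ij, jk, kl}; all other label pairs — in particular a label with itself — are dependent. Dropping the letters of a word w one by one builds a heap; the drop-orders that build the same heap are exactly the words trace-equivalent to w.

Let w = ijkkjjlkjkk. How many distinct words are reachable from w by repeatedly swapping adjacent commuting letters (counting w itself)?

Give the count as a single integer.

455

0(i) covers ∅
1(j) covers ∅
2(k) covers 0:i
3(k) covers 2:k
4(j) covers 1:j
5(j) covers 4:j
6(l) covers 0:i, 5:j
7(k) covers 3:k
8(j) covers 6:l
9(k) covers 7:k
10(k) covers 9:k
floor of heap: 0:i, 1:j
completions by unplaced set U, small U first (add the entries for U minus each lowest piece of U):
  |U|=1: {8}:1  {10}:1
  |U|=2: {6,8}:1  {8,10}:2  {9,10}:1
  |U|=3: {5,6,8}:1  {6,8,10}:3  {7,9,10}:1  {8,9,10}:3
  |U|=4: {3,7,9,10}:1  {4,5,6,8}:1  {5,6,8,10}:4  {6,8,9,10}:6  {7,8,9,10}:4
  |U|=5: {1,4,5,6,8}:1  {2,3,7,9,10}:1  {3,7,8,9,10}:5  {4,5,6,8,10}:5  {5,6,8,9,10}:10  {6,7,8,9,10}:10
  |U|=6: {1,4,5,6,8,10}:6  {2,3,7,8,9,10}:6  {3,6,7,8,9,10}:15  {4,5,6,8,9,10}:15  {5,6,7,8,9,10}:20
  |U|=7: {1,4,5,6,8,9,10}:21  {2,3,6,7,8,9,10}:21  {3,5,6,7,8,9,10}:35  {4,5,6,7,8,9,10}:35
  |U|=8: {0,2,3,6,7,8,9,10}:21  {1,4,5,6,7,8,9,10}:56  {2,3,5,6,7,8,9,10}:56  {3,4,5,6,7,8,9,10}:70
  |U|=9: {0,2,3,5,6,7,8,9,10}:77  {1,3,4,5,6,7,8,9,10}:126  {2,3,4,5,6,7,8,9,10}:126
  start at 0(i): 252
  start at 1(j): 203
sum over floor = 455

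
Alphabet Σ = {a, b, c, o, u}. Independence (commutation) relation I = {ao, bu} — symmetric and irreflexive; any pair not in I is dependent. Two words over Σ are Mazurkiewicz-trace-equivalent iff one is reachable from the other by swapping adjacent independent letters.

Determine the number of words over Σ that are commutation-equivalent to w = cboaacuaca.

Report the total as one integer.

3

#0=c has no predecessor
#1=b depends on [0:c]
#2=o depends on [1:b]
#3=a depends on [1:b]
#4=a depends on [3:a]
#5=c depends on [2:o, 4:a]
#6=u depends on [5:c]
#7=a depends on [6:u]
#8=c depends on [7:a]
#9=a depends on [8:c]
sources: [0:c]
N(rest) = Σ N(rest − s) over sources s of rest; N(one piece) = 1:
  size 1 → [9]=1
  size 2 → [8,9]=1
  size 3 → [7,8,9]=1
  size 4 → [6,7,8,9]=1
  size 5 → [5,6,7,8,9]=1
  size 6 → [2,5,6,7,8,9]=1  [4,5,6,7,8,9]=1
  size 7 → [2,4,5,6,7,8,9]=2  [3,4,5,6,7,8,9]=1
  size 8 → [2,3,4,5,6,7,8,9]=3
  first=0(c) contributes 3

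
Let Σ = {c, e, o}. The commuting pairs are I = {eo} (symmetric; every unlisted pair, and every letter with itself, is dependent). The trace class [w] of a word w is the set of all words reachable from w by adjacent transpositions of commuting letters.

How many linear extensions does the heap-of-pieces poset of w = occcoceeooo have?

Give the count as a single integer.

10

piece 0:o — minimal
piece 1:c rests on {0:o}
piece 2:c rests on {1:c}
piece 3:c rests on {2:c}
piece 4:o rests on {3:c}
piece 5:c rests on {4:o}
piece 6:e rests on {5:c}
piece 7:e rests on {6:e}
piece 8:o rests on {5:c}
piece 9:o rests on {8:o}
piece 10:o rests on {9:o}
minimal pieces: {0:o}
ways to finish when only these pieces remain (= sum over removing one remaining piece with nothing left below it):
  1 left: {7}→1  {10}→1
  2 left: {6,7}→1  {7,10}→2  {9,10}→1
  3 left: {6,7,10}→3  {7,9,10}→3  {8,9,10}→1
  4 left: {6,7,9,10}→6  {7,8,9,10}→4
  5 left: {6,7,8,9,10}→10
  6 left: {5,6,7,8,9,10}→10
  7 left: {4,5,6,7,8,9,10}→10
  8 left: {3,4,5,6,7,8,9,10}→10
  9 left: {2,3,4,5,6,7,8,9,10}→10
  placing 0:o first → 10 extensions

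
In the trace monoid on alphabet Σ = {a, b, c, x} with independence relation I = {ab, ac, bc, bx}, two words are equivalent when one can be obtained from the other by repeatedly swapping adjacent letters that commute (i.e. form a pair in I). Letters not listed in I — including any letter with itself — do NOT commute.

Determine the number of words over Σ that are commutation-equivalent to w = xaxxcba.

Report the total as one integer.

14

0(x) covers ∅
1(a) covers 0:x
2(x) covers 1:a
3(x) covers 2:x
4(c) covers 3:x
5(b) covers ∅
6(a) covers 3:x
floor of heap: 0:x, 5:b
completions by unplaced set U, small U first (add the entries for U minus each lowest piece of U):
  |U|=1: {4}:1  {5}:1  {6}:1
  |U|=2: {4,5}:2  {4,6}:2  {5,6}:2
  |U|=3: {3,4,6}:2  {4,5,6}:6
  |U|=4: {2,3,4,6}:2  {3,4,5,6}:8
  |U|=5: {1,2,3,4,6}:2  {2,3,4,5,6}:10
  start at 0(x): 12
  start at 5(b): 2
sum over floor = 14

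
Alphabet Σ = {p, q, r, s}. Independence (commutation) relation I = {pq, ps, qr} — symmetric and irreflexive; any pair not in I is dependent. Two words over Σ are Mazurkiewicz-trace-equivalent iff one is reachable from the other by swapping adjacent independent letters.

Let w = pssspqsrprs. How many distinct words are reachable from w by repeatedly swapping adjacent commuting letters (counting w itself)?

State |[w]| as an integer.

drop 0:p onto floor
drop 1:s onto floor
drop 2:s onto {1:s}
drop 3:s onto {2:s}
drop 4:p onto {0:p}
drop 5:q onto {3:s}
drop 6:s onto {5:q}
drop 7:r onto {4:p, 6:s}
drop 8:p onto {7:r}
drop 9:r onto {8:p}
drop 10:s onto {9:r}
ground layer = {0:p, 1:s}
drop-orders for the pieces not yet dropped (sum over which currently-grounded one goes next):
  1 to go: {10} 1
  2 to go: {9,10} 1
  3 to go: {8,9,10} 1
  4 to go: {7,8,9,10} 1
  5 to go: {4,7,8,9,10} 1  {6,7,8,9,10} 1
  6 to go: {0,4,7,8,9,10} 1  {4,6,7,8,9,10} 2  {5,6,7,8,9,10} 1
  7 to go: {0,4,6,7,8,9,10} 3  {3,5,6,7,8,9,10} 1  {4,5,6,7,8,9,10} 3
  8 to go: {0,4,5,6,7,8,9,10} 6  {2,3,5,6,7,8,9,10} 1  {3,4,5,6,7,8,9,10} 4
  9 to go: {0,3,4,5,6,7,8,9,10} 10  {1,2,3,5,6,7,8,9,10} 1  {2,3,4,5,6,7,8,9,10} 5
  if 0:p drops first: 6 orders
  if 1:s drops first: 15 orders
heap linearizations: 21

21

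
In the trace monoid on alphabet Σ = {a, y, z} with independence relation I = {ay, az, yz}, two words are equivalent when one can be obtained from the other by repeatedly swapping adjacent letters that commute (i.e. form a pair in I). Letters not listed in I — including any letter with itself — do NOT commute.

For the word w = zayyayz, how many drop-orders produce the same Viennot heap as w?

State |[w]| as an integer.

#0=z has no predecessor
#1=a has no predecessor
#2=y has no predecessor
#3=y depends on [2:y]
#4=a depends on [1:a]
#5=y depends on [3:y]
#6=z depends on [0:z]
sources: [0:z, 1:a, 2:y]
N(rest) = Σ N(rest − s) over sources s of rest; N(one piece) = 1:
  size 1 → [4]=1  [5]=1  [6]=1
  size 2 → [0,6]=1  [1,4]=1  [3,5]=1  [4,5]=2  [4,6]=2  [5,6]=2
  size 3 → [0,4,6]=3  [0,5,6]=3  [1,4,5]=3  [1,4,6]=3  [2,3,5]=1  [3,4,5]=3  [3,5,6]=3  [4,5,6]=6
  size 4 → [0,1,4,6]=6  [0,3,5,6]=6  [0,4,5,6]=12  [1,3,4,5]=6  [1,4,5,6]=12  [2,3,4,5]=4  [2,3,5,6]=4  [3,4,5,6]=12
  size 5 → [0,1,4,5,6]=30  [0,2,3,5,6]=10  [0,3,4,5,6]=30  [1,2,3,4,5]=10  [1,3,4,5,6]=30  [2,3,4,5,6]=20
  first=0(z) contributes 60
  first=1(a) contributes 60
  first=2(y) contributes 90
|[w]| = 210

210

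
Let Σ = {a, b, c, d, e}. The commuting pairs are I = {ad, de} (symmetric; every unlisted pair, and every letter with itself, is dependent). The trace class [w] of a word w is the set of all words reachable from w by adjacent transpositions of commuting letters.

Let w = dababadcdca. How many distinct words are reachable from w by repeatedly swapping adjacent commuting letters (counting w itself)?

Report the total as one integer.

4

0(d) covers ∅
1(a) covers ∅
2(b) covers 0:d, 1:a
3(a) covers 2:b
4(b) covers 3:a
5(a) covers 4:b
6(d) covers 4:b
7(c) covers 5:a, 6:d
8(d) covers 7:c
9(c) covers 8:d
10(a) covers 9:c
floor of heap: 0:d, 1:a
completions by unplaced set U, small U first (add the entries for U minus each lowest piece of U):
  |U|=1: {10}:1
  |U|=2: {9,10}:1
  |U|=3: {8,9,10}:1
  |U|=4: {7,8,9,10}:1
  |U|=5: {5,7,8,9,10}:1  {6,7,8,9,10}:1
  |U|=6: {5,6,7,8,9,10}:2
  |U|=7: {4,5,6,7,8,9,10}:2
  |U|=8: {3,4,5,6,7,8,9,10}:2
  |U|=9: {2,3,4,5,6,7,8,9,10}:2
  start at 0(d): 2
  start at 1(a): 2
sum over floor = 4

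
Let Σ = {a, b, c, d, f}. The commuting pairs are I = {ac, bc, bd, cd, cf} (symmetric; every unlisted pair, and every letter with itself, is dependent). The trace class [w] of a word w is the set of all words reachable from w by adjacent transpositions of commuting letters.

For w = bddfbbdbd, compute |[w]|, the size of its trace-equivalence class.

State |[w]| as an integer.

piece 0:b — minimal
piece 1:d — minimal
piece 2:d rests on {1:d}
piece 3:f rests on {0:b, 2:d}
piece 4:b rests on {3:f}
piece 5:b rests on {4:b}
piece 6:d rests on {3:f}
piece 7:b rests on {5:b}
piece 8:d rests on {6:d}
minimal pieces: {0:b, 1:d}
ways to finish when only these pieces remain (= sum over removing one remaining piece with nothing left below it):
  1 left: {7}→1  {8}→1
  2 left: {5,7}→1  {6,8}→1  {7,8}→2
  3 left: {4,5,7}→1  {5,7,8}→3  {6,7,8}→3
  4 left: {4,5,7,8}→4  {5,6,7,8}→6
  5 left: {4,5,6,7,8}→10
  6 left: {3,4,5,6,7,8}→10
  7 left: {0,3,4,5,6,7,8}→10  {2,3,4,5,6,7,8}→10
  placing 0:b first → 10 extensions
  placing 1:d first → 20 extensions
total linear extensions = 30

30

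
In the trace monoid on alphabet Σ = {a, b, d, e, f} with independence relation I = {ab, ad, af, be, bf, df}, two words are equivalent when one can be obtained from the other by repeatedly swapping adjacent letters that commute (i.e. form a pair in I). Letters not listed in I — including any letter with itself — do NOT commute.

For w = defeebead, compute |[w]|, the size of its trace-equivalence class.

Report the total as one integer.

13

#0=d has no predecessor
#1=e depends on [0:d]
#2=f depends on [1:e]
#3=e depends on [2:f]
#4=e depends on [3:e]
#5=b depends on [0:d]
#6=e depends on [4:e]
#7=a depends on [6:e]
#8=d depends on [5:b, 6:e]
sources: [0:d]
N(rest) = Σ N(rest − s) over sources s of rest; N(one piece) = 1:
  size 1 → [7]=1  [8]=1
  size 2 → [5,8]=1  [7,8]=2
  size 3 → [5,7,8]=3  [6,7,8]=2
  size 4 → [4,6,7,8]=2  [5,6,7,8]=5
  size 5 → [3,4,6,7,8]=2  [4,5,6,7,8]=7
  size 6 → [2,3,4,6,7,8]=2  [3,4,5,6,7,8]=9
  size 7 → [1,2,3,4,6,7,8]=2  [2,3,4,5,6,7,8]=11
  first=0(d) contributes 13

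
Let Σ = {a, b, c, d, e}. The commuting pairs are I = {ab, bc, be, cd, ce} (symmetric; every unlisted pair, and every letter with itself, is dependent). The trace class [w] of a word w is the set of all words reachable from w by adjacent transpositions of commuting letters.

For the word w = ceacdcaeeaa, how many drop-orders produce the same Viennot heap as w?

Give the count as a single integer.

drop 0:c onto floor
drop 1:e onto floor
drop 2:a onto {0:c, 1:e}
drop 3:c onto {2:a}
drop 4:d onto {2:a}
drop 5:c onto {3:c}
drop 6:a onto {4:d, 5:c}
drop 7:e onto {6:a}
drop 8:e onto {7:e}
drop 9:a onto {8:e}
drop 10:a onto {9:a}
ground layer = {0:c, 1:e}
drop-orders for the pieces not yet dropped (sum over which currently-grounded one goes next):
  1 to go: {10} 1
  2 to go: {9,10} 1
  3 to go: {8,9,10} 1
  4 to go: {7,8,9,10} 1
  5 to go: {6,7,8,9,10} 1
  6 to go: {4,6,7,8,9,10} 1  {5,6,7,8,9,10} 1
  7 to go: {3,5,6,7,8,9,10} 1  {4,5,6,7,8,9,10} 2
  8 to go: {3,4,5,6,7,8,9,10} 3
  9 to go: {2,3,4,5,6,7,8,9,10} 3
  if 0:c drops first: 3 orders
  if 1:e drops first: 3 orders
heap linearizations: 6

6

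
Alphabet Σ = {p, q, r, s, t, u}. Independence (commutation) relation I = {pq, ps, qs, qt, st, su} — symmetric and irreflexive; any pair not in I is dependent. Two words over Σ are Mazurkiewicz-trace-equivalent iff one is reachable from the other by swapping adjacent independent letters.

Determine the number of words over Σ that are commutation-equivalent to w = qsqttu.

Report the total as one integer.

36

#0=q has no predecessor
#1=s has no predecessor
#2=q depends on [0:q]
#3=t has no predecessor
#4=t depends on [3:t]
#5=u depends on [2:q, 4:t]
sources: [0:q, 1:s, 3:t]
N(rest) = Σ N(rest − s) over sources s of rest; N(one piece) = 1:
  size 1 → [1]=1  [5]=1
  size 2 → [1,5]=2  [2,5]=1  [4,5]=1
  size 3 → [0,2,5]=1  [1,2,5]=3  [1,4,5]=3  [2,4,5]=2  [3,4,5]=1
  size 4 → [0,1,2,5]=4  [0,2,4,5]=3  [1,2,4,5]=8  [1,3,4,5]=4  [2,3,4,5]=3
  first=0(q) contributes 15
  first=1(s) contributes 6
  first=3(t) contributes 15
|[w]| = 36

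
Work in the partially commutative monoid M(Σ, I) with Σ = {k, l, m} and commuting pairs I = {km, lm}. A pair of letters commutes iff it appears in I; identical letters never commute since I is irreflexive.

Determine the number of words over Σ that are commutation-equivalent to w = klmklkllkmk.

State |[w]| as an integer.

#0=k has no predecessor
#1=l depends on [0:k]
#2=m has no predecessor
#3=k depends on [1:l]
#4=l depends on [3:k]
#5=k depends on [4:l]
#6=l depends on [5:k]
#7=l depends on [6:l]
#8=k depends on [7:l]
#9=m depends on [2:m]
#10=k depends on [8:k]
sources: [0:k, 2:m]
N(rest) = Σ N(rest − s) over sources s of rest; N(one piece) = 1:
  size 1 → [9]=1  [10]=1
  size 2 → [2,9]=1  [8,10]=1  [9,10]=2
  size 3 → [2,9,10]=3  [7,8,10]=1  [8,9,10]=3
  size 4 → [2,8,9,10]=6  [6,7,8,10]=1  [7,8,9,10]=4
  size 5 → [2,7,8,9,10]=10  [5,6,7,8,10]=1  [6,7,8,9,10]=5
  size 6 → [2,6,7,8,9,10]=15  [4,5,6,7,8,10]=1  [5,6,7,8,9,10]=6
  size 7 → [2,5,6,7,8,9,10]=21  [3,4,5,6,7,8,10]=1  [4,5,6,7,8,9,10]=7
  size 8 → [1,3,4,5,6,7,8,10]=1  [2,4,5,6,7,8,9,10]=28  [3,4,5,6,7,8,9,10]=8
  size 9 → [0,1,3,4,5,6,7,8,10]=1  [1,3,4,5,6,7,8,9,10]=9  [2,3,4,5,6,7,8,9,10]=36
  first=0(k) contributes 45
  first=2(m) contributes 10
|[w]| = 55

55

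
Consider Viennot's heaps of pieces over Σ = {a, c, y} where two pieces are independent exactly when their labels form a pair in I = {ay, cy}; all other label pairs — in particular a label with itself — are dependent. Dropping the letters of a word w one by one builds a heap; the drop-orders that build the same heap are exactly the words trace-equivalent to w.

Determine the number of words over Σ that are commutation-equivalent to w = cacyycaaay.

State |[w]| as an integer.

#0=c has no predecessor
#1=a depends on [0:c]
#2=c depends on [1:a]
#3=y has no predecessor
#4=y depends on [3:y]
#5=c depends on [2:c]
#6=a depends on [5:c]
#7=a depends on [6:a]
#8=a depends on [7:a]
#9=y depends on [4:y]
sources: [0:c, 3:y]
N(rest) = Σ N(rest − s) over sources s of rest; N(one piece) = 1:
  size 1 → [8]=1  [9]=1
  size 2 → [4,9]=1  [7,8]=1  [8,9]=2
  size 3 → [3,4,9]=1  [4,8,9]=3  [6,7,8]=1  [7,8,9]=3
  size 4 → [3,4,8,9]=4  [4,7,8,9]=6  [5,6,7,8]=1  [6,7,8,9]=4
  size 5 → [2,5,6,7,8]=1  [3,4,7,8,9]=10  [4,6,7,8,9]=10  [5,6,7,8,9]=5
  size 6 → [1,2,5,6,7,8]=1  [2,5,6,7,8,9]=6  [3,4,6,7,8,9]=20  [4,5,6,7,8,9]=15
  size 7 → [0,1,2,5,6,7,8]=1  [1,2,5,6,7,8,9]=7  [2,4,5,6,7,8,9]=21  [3,4,5,6,7,8,9]=35
  size 8 → [0,1,2,5,6,7,8,9]=8  [1,2,4,5,6,7,8,9]=28  [2,3,4,5,6,7,8,9]=56
  first=0(c) contributes 84
  first=3(y) contributes 36
|[w]| = 120

120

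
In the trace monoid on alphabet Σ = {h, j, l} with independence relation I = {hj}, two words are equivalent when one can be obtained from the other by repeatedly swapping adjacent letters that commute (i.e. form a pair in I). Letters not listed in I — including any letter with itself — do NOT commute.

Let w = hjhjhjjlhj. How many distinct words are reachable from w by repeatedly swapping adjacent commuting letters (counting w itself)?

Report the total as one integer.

0(h) covers ∅
1(j) covers ∅
2(h) covers 0:h
3(j) covers 1:j
4(h) covers 2:h
5(j) covers 3:j
6(j) covers 5:j
7(l) covers 4:h, 6:j
8(h) covers 7:l
9(j) covers 7:l
floor of heap: 0:h, 1:j
completions by unplaced set U, small U first (add the entries for U minus each lowest piece of U):
  |U|=1: {8}:1  {9}:1
  |U|=2: {8,9}:2
  |U|=3: {7,8,9}:2
  |U|=4: {4,7,8,9}:2  {6,7,8,9}:2
  |U|=5: {2,4,7,8,9}:2  {4,6,7,8,9}:4  {5,6,7,8,9}:2
  |U|=6: {0,2,4,7,8,9}:2  {2,4,6,7,8,9}:6  {3,5,6,7,8,9}:2  {4,5,6,7,8,9}:6
  |U|=7: {0,2,4,6,7,8,9}:8  {1,3,5,6,7,8,9}:2  {2,4,5,6,7,8,9}:12  {3,4,5,6,7,8,9}:8
  |U|=8: {0,2,4,5,6,7,8,9}:20  {1,3,4,5,6,7,8,9}:10  {2,3,4,5,6,7,8,9}:20
  start at 0(h): 30
  start at 1(j): 40
sum over floor = 70

70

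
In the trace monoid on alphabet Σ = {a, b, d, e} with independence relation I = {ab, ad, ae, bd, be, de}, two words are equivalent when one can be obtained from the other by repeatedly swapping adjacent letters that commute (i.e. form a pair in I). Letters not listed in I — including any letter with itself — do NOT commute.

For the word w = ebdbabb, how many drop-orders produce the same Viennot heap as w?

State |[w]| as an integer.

#0=e has no predecessor
#1=b has no predecessor
#2=d has no predecessor
#3=b depends on [1:b]
#4=a has no predecessor
#5=b depends on [3:b]
#6=b depends on [5:b]
sources: [0:e, 1:b, 2:d, 4:a]
N(rest) = Σ N(rest − s) over sources s of rest; N(one piece) = 1:
  size 1 → [0]=1  [2]=1  [4]=1  [6]=1
  size 2 → [0,2]=2  [0,4]=2  [0,6]=2  [2,4]=2  [2,6]=2  [4,6]=2  [5,6]=1
  size 3 → [0,2,4]=6  [0,2,6]=6  [0,4,6]=6  [0,5,6]=3  [2,4,6]=6  [2,5,6]=3  [3,5,6]=1  [4,5,6]=3
  size 4 → [0,2,4,6]=24  [0,2,5,6]=12  [0,3,5,6]=4  [0,4,5,6]=12  [1,3,5,6]=1  [2,3,5,6]=4  [2,4,5,6]=12  [3,4,5,6]=4
  size 5 → [0,1,3,5,6]=5  [0,2,3,5,6]=20  [0,2,4,5,6]=60  [0,3,4,5,6]=20  [1,2,3,5,6]=5  [1,3,4,5,6]=5  [2,3,4,5,6]=20
  first=0(e) contributes 30
  first=1(b) contributes 120
  first=2(d) contributes 30
  first=4(a) contributes 30
|[w]| = 210

210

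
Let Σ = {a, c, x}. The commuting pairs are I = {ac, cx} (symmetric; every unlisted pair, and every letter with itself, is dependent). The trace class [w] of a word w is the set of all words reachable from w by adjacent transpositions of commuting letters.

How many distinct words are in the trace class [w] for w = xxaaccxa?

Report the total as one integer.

piece 0:x — minimal
piece 1:x rests on {0:x}
piece 2:a rests on {1:x}
piece 3:a rests on {2:a}
piece 4:c — minimal
piece 5:c rests on {4:c}
piece 6:x rests on {3:a}
piece 7:a rests on {6:x}
minimal pieces: {0:x, 4:c}
ways to finish when only these pieces remain (= sum over removing one remaining piece with nothing left below it):
  1 left: {5}→1  {7}→1
  2 left: {4,5}→1  {5,7}→2  {6,7}→1
  3 left: {3,6,7}→1  {4,5,7}→3  {5,6,7}→3
  4 left: {2,3,6,7}→1  {3,5,6,7}→4  {4,5,6,7}→6
  5 left: {1,2,3,6,7}→1  {2,3,5,6,7}→5  {3,4,5,6,7}→10
  6 left: {0,1,2,3,6,7}→1  {1,2,3,5,6,7}→6  {2,3,4,5,6,7}→15
  placing 0:x first → 21 extensions
  placing 4:c first → 7 extensions
total linear extensions = 28

28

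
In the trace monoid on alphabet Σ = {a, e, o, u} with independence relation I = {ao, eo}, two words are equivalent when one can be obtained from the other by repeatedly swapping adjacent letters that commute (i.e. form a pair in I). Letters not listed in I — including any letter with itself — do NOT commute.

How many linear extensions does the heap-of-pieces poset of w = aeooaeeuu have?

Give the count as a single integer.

21

piece 0:a — minimal
piece 1:e rests on {0:a}
piece 2:o — minimal
piece 3:o rests on {2:o}
piece 4:a rests on {1:e}
piece 5:e rests on {4:a}
piece 6:e rests on {5:e}
piece 7:u rests on {3:o, 6:e}
piece 8:u rests on {7:u}
minimal pieces: {0:a, 2:o}
ways to finish when only these pieces remain (= sum over removing one remaining piece with nothing left below it):
  1 left: {8}→1
  2 left: {7,8}→1
  3 left: {3,7,8}→1  {6,7,8}→1
  4 left: {2,3,7,8}→1  {3,6,7,8}→2  {5,6,7,8}→1
  5 left: {2,3,6,7,8}→3  {3,5,6,7,8}→3  {4,5,6,7,8}→1
  6 left: {1,4,5,6,7,8}→1  {2,3,5,6,7,8}→6  {3,4,5,6,7,8}→4
  7 left: {0,1,4,5,6,7,8}→1  {1,3,4,5,6,7,8}→5  {2,3,4,5,6,7,8}→10
  placing 0:a first → 15 extensions
  placing 2:o first → 6 extensions
total linear extensions = 21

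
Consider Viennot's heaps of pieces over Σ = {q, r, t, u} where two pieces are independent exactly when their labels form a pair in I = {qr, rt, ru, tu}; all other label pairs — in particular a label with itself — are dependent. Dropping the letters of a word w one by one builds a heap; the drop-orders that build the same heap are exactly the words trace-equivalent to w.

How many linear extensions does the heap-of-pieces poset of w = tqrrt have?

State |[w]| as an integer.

piece 0:t — minimal
piece 1:q rests on {0:t}
piece 2:r — minimal
piece 3:r rests on {2:r}
piece 4:t rests on {1:q}
minimal pieces: {0:t, 2:r}
ways to finish when only these pieces remain (= sum over removing one remaining piece with nothing left below it):
  1 left: {3}→1  {4}→1
  2 left: {1,4}→1  {2,3}→1  {3,4}→2
  3 left: {0,1,4}→1  {1,3,4}→3  {2,3,4}→3
  placing 0:t first → 6 extensions
  placing 2:r first → 4 extensions
total linear extensions = 10

10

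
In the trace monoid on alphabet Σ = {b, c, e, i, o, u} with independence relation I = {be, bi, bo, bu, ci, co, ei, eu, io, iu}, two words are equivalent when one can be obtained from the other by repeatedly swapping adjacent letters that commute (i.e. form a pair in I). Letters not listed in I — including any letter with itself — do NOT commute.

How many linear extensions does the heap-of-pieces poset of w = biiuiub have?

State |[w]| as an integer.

piece 0:b — minimal
piece 1:i — minimal
piece 2:i rests on {1:i}
piece 3:u — minimal
piece 4:i rests on {2:i}
piece 5:u rests on {3:u}
piece 6:b rests on {0:b}
minimal pieces: {0:b, 1:i, 3:u}
ways to finish when only these pieces remain (= sum over removing one remaining piece with nothing left below it):
  1 left: {4}→1  {5}→1  {6}→1
  2 left: {0,6}→1  {2,4}→1  {3,5}→1  {4,5}→2  {4,6}→2  {5,6}→2
  3 left: {0,4,6}→3  {0,5,6}→3  {1,2,4}→1  {2,4,5}→3  {2,4,6}→3  {3,4,5}→3  {3,5,6}→3  {4,5,6}→6
  4 left: {0,2,4,6}→6  {0,3,5,6}→6  {0,4,5,6}→12  {1,2,4,5}→4  {1,2,4,6}→4  {2,3,4,5}→6  {2,4,5,6}→12  {3,4,5,6}→12
  5 left: {0,1,2,4,6}→10  {0,2,4,5,6}→30  {0,3,4,5,6}→30  {1,2,3,4,5}→10  {1,2,4,5,6}→20  {2,3,4,5,6}→30
  placing 0:b first → 60 extensions
  placing 1:i first → 90 extensions
  placing 3:u first → 60 extensions
total linear extensions = 210

210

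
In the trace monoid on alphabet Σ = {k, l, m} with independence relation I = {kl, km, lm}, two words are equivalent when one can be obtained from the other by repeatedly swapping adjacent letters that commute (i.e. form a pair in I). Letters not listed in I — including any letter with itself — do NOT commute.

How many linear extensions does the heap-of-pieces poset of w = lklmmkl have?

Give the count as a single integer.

210

#0=l has no predecessor
#1=k has no predecessor
#2=l depends on [0:l]
#3=m has no predecessor
#4=m depends on [3:m]
#5=k depends on [1:k]
#6=l depends on [2:l]
sources: [0:l, 1:k, 3:m]
N(rest) = Σ N(rest − s) over sources s of rest; N(one piece) = 1:
  size 1 → [4]=1  [5]=1  [6]=1
  size 2 → [1,5]=1  [2,6]=1  [3,4]=1  [4,5]=2  [4,6]=2  [5,6]=2
  size 3 → [0,2,6]=1  [1,4,5]=3  [1,5,6]=3  [2,4,6]=3  [2,5,6]=3  [3,4,5]=3  [3,4,6]=3  [4,5,6]=6
  size 4 → [0,2,4,6]=4  [0,2,5,6]=4  [1,2,5,6]=6  [1,3,4,5]=6  [1,4,5,6]=12  [2,3,4,6]=6  [2,4,5,6]=12  [3,4,5,6]=12
  size 5 → [0,1,2,5,6]=10  [0,2,3,4,6]=10  [0,2,4,5,6]=20  [1,2,4,5,6]=30  [1,3,4,5,6]=30  [2,3,4,5,6]=30
  first=0(l) contributes 90
  first=1(k) contributes 60
  first=3(m) contributes 60
|[w]| = 210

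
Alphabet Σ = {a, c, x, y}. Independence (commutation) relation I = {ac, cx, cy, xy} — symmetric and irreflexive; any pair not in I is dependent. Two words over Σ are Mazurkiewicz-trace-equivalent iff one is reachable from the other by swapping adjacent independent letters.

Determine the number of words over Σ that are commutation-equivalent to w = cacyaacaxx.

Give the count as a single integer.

120

drop 0:c onto floor
drop 1:a onto floor
drop 2:c onto {0:c}
drop 3:y onto {1:a}
drop 4:a onto {3:y}
drop 5:a onto {4:a}
drop 6:c onto {2:c}
drop 7:a onto {5:a}
drop 8:x onto {7:a}
drop 9:x onto {8:x}
ground layer = {0:c, 1:a}
drop-orders for the pieces not yet dropped (sum over which currently-grounded one goes next):
  1 to go: {6} 1  {9} 1
  2 to go: {2,6} 1  {6,9} 2  {8,9} 1
  3 to go: {0,2,6} 1  {2,6,9} 3  {6,8,9} 3  {7,8,9} 1
  4 to go: {0,2,6,9} 4  {2,6,8,9} 6  {5,7,8,9} 1  {6,7,8,9} 4
  5 to go: {0,2,6,8,9} 10  {2,6,7,8,9} 10  {4,5,7,8,9} 1  {5,6,7,8,9} 5
  6 to go: {0,2,6,7,8,9} 20  {2,5,6,7,8,9} 15  {3,4,5,7,8,9} 1  {4,5,6,7,8,9} 6
  7 to go: {0,2,5,6,7,8,9} 35  {1,3,4,5,7,8,9} 1  {2,4,5,6,7,8,9} 21  {3,4,5,6,7,8,9} 7
  8 to go: {0,2,4,5,6,7,8,9} 56  {1,3,4,5,6,7,8,9} 8  {2,3,4,5,6,7,8,9} 28
  if 0:c drops first: 36 orders
  if 1:a drops first: 84 orders
heap linearizations: 120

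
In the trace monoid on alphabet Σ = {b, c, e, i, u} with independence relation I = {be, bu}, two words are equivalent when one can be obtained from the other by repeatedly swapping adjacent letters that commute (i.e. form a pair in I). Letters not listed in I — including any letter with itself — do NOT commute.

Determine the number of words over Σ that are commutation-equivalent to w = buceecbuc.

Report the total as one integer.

4

0(b) covers ∅
1(u) covers ∅
2(c) covers 0:b, 1:u
3(e) covers 2:c
4(e) covers 3:e
5(c) covers 4:e
6(b) covers 5:c
7(u) covers 5:c
8(c) covers 6:b, 7:u
floor of heap: 0:b, 1:u
completions by unplaced set U, small U first (add the entries for U minus each lowest piece of U):
  |U|=1: {8}:1
  |U|=2: {6,8}:1  {7,8}:1
  |U|=3: {6,7,8}:2
  |U|=4: {5,6,7,8}:2
  |U|=5: {4,5,6,7,8}:2
  |U|=6: {3,4,5,6,7,8}:2
  |U|=7: {2,3,4,5,6,7,8}:2
  start at 0(b): 2
  start at 1(u): 2
sum over floor = 4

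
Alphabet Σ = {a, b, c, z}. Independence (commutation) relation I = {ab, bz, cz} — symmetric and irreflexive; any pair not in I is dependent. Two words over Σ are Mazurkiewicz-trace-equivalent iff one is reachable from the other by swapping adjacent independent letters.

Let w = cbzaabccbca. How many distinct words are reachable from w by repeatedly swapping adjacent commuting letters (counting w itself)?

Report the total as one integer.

16

piece 0:c — minimal
piece 1:b rests on {0:c}
piece 2:z — minimal
piece 3:a rests on {0:c, 2:z}
piece 4:a rests on {3:a}
piece 5:b rests on {1:b}
piece 6:c rests on {4:a, 5:b}
piece 7:c rests on {6:c}
piece 8:b rests on {7:c}
piece 9:c rests on {8:b}
piece 10:a rests on {9:c}
minimal pieces: {0:c, 2:z}
ways to finish when only these pieces remain (= sum over removing one remaining piece with nothing left below it):
  1 left: {10}→1
  2 left: {9,10}→1
  3 left: {8,9,10}→1
  4 left: {7,8,9,10}→1
  5 left: {6,7,8,9,10}→1
  6 left: {4,6,7,8,9,10}→1  {5,6,7,8,9,10}→1
  7 left: {1,5,6,7,8,9,10}→1  {3,4,6,7,8,9,10}→1  {4,5,6,7,8,9,10}→2
  8 left: {1,4,5,6,7,8,9,10}→3  {2,3,4,6,7,8,9,10}→1  {3,4,5,6,7,8,9,10}→3
  9 left: {1,3,4,5,6,7,8,9,10}→6  {2,3,4,5,6,7,8,9,10}→4
  placing 0:c first → 10 extensions
  placing 2:z first → 6 extensions
total linear extensions = 16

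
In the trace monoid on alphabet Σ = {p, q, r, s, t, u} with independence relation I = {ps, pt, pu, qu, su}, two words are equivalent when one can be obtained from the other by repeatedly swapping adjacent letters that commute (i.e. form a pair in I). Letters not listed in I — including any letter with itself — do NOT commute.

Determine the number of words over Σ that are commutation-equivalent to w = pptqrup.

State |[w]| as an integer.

6

piece 0:p — minimal
piece 1:p rests on {0:p}
piece 2:t — minimal
piece 3:q rests on {1:p, 2:t}
piece 4:r rests on {3:q}
piece 5:u rests on {4:r}
piece 6:p rests on {4:r}
minimal pieces: {0:p, 2:t}
ways to finish when only these pieces remain (= sum over removing one remaining piece with nothing left below it):
  1 left: {5}→1  {6}→1
  2 left: {5,6}→2
  3 left: {4,5,6}→2
  4 left: {3,4,5,6}→2
  5 left: {1,3,4,5,6}→2  {2,3,4,5,6}→2
  placing 0:p first → 4 extensions
  placing 2:t first → 2 extensions
total linear extensions = 6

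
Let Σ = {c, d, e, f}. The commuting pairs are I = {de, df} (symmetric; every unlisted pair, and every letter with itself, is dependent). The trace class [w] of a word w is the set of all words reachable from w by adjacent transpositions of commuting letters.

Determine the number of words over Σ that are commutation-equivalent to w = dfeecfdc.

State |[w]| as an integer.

8

#0=d has no predecessor
#1=f has no predecessor
#2=e depends on [1:f]
#3=e depends on [2:e]
#4=c depends on [0:d, 3:e]
#5=f depends on [4:c]
#6=d depends on [4:c]
#7=c depends on [5:f, 6:d]
sources: [0:d, 1:f]
N(rest) = Σ N(rest − s) over sources s of rest; N(one piece) = 1:
  size 1 → [7]=1
  size 2 → [5,7]=1  [6,7]=1
  size 3 → [5,6,7]=2
  size 4 → [4,5,6,7]=2
  size 5 → [0,4,5,6,7]=2  [3,4,5,6,7]=2
  size 6 → [0,3,4,5,6,7]=4  [2,3,4,5,6,7]=2
  first=0(d) contributes 2
  first=1(f) contributes 6
|[w]| = 8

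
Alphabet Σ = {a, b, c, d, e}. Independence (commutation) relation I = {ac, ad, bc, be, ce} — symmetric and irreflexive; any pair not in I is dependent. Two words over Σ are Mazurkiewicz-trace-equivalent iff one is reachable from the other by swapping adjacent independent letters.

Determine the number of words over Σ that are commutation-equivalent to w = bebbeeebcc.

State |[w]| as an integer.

3150

drop 0:b onto floor
drop 1:e onto floor
drop 2:b onto {0:b}
drop 3:b onto {2:b}
drop 4:e onto {1:e}
drop 5:e onto {4:e}
drop 6:e onto {5:e}
drop 7:b onto {3:b}
drop 8:c onto floor
drop 9:c onto {8:c}
ground layer = {0:b, 1:e, 8:c}
drop-orders for the pieces not yet dropped (sum over which currently-grounded one goes next):
  1 to go: {6} 1  {7} 1  {9} 1
  2 to go: {3,7} 1  {5,6} 1  {6,7} 2  {6,9} 2  {7,9} 2  {8,9} 1
  3 to go: {2,3,7} 1  {3,6,7} 3  {3,7,9} 3  {4,5,6} 1  {5,6,7} 3  {5,6,9} 3  {6,7,9} 6  {6,8,9} 3  {7,8,9} 3
  4 to go: {0,2,3,7} 1  {1,4,5,6} 1  {2,3,6,7} 4  {2,3,7,9} 4  {3,5,6,7} 6  {3,6,7,9} 12  {3,7,8,9} 6  {4,5,6,7} 4  {4,5,6,9} 4  {5,6,7,9} 12  {5,6,8,9} 6  {6,7,8,9} 12
  5 to go: {0,2,3,6,7} 5  {0,2,3,7,9} 5  {1,4,5,6,7} 5  {1,4,5,6,9} 5  {2,3,5,6,7} 10  {2,3,6,7,9} 20  {2,3,7,8,9} 10  {3,4,5,6,7} 10  {3,5,6,7,9} 30  {3,6,7,8,9} 30  {4,5,6,7,9} 20  {4,5,6,8,9} 10  {5,6,7,8,9} 30
  6 to go: {0,2,3,5,6,7} 15  {0,2,3,6,7,9} 30  {0,2,3,7,8,9} 15  {1,3,4,5,6,7} 15  {1,4,5,6,7,9} 30  {1,4,5,6,8,9} 15  {2,3,4,5,6,7} 20  {2,3,5,6,7,9} 60  {2,3,6,7,8,9} 60  {3,4,5,6,7,9} 60  {3,5,6,7,8,9} 90  {4,5,6,7,8,9} 60
  7 to go: {0,2,3,4,5,6,7} 35  {0,2,3,5,6,7,9} 105  {0,2,3,6,7,8,9} 105  {1,2,3,4,5,6,7} 35  {1,3,4,5,6,7,9} 105  {1,4,5,6,7,8,9} 105  {2,3,4,5,6,7,9} 140  {2,3,5,6,7,8,9} 210  {3,4,5,6,7,8,9} 210
  8 to go: {0,1,2,3,4,5,6,7} 70  {0,2,3,4,5,6,7,9} 280  {0,2,3,5,6,7,8,9} 420  {1,2,3,4,5,6,7,9} 280  {1,3,4,5,6,7,8,9} 420  {2,3,4,5,6,7,8,9} 560
  if 0:b drops first: 1260 orders
  if 1:e drops first: 1260 orders
  if 8:c drops first: 630 orders
heap linearizations: 3150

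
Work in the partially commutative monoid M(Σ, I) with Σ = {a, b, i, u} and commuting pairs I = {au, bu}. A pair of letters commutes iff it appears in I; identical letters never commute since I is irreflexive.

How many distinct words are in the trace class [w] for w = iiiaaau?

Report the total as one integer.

4

#0=i has no predecessor
#1=i depends on [0:i]
#2=i depends on [1:i]
#3=a depends on [2:i]
#4=a depends on [3:a]
#5=a depends on [4:a]
#6=u depends on [2:i]
sources: [0:i]
N(rest) = Σ N(rest − s) over sources s of rest; N(one piece) = 1:
  size 1 → [5]=1  [6]=1
  size 2 → [4,5]=1  [5,6]=2
  size 3 → [3,4,5]=1  [4,5,6]=3
  size 4 → [3,4,5,6]=4
  size 5 → [2,3,4,5,6]=4
  first=0(i) contributes 4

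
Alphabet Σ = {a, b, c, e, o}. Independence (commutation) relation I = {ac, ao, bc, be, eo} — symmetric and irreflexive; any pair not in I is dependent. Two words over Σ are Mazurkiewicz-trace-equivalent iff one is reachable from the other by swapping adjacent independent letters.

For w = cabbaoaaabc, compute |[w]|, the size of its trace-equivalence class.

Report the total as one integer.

110

drop 0:c onto floor
drop 1:a onto floor
drop 2:b onto {1:a}
drop 3:b onto {2:b}
drop 4:a onto {3:b}
drop 5:o onto {0:c, 3:b}
drop 6:a onto {4:a}
drop 7:a onto {6:a}
drop 8:a onto {7:a}
drop 9:b onto {5:o, 8:a}
drop 10:c onto {5:o}
ground layer = {0:c, 1:a}
drop-orders for the pieces not yet dropped (sum over which currently-grounded one goes next):
  1 to go: {9} 1  {10} 1
  2 to go: {8,9} 1  {9,10} 2
  3 to go: {5,9,10} 2  {7,8,9} 1  {8,9,10} 3
  4 to go: {0,5,9,10} 2  {5,8,9,10} 5  {6,7,8,9} 1  {7,8,9,10} 4
  5 to go: {0,5,8,9,10} 7  {4,6,7,8,9} 1  {5,7,8,9,10} 9  {6,7,8,9,10} 5
  6 to go: {0,5,7,8,9,10} 16  {4,6,7,8,9,10} 6  {5,6,7,8,9,10} 14
  7 to go: {0,5,6,7,8,9,10} 30  {4,5,6,7,8,9,10} 20
  8 to go: {0,4,5,6,7,8,9,10} 50  {3,4,5,6,7,8,9,10} 20
  9 to go: {0,3,4,5,6,7,8,9,10} 70  {2,3,4,5,6,7,8,9,10} 20
  if 0:c drops first: 20 orders
  if 1:a drops first: 90 orders
heap linearizations: 110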